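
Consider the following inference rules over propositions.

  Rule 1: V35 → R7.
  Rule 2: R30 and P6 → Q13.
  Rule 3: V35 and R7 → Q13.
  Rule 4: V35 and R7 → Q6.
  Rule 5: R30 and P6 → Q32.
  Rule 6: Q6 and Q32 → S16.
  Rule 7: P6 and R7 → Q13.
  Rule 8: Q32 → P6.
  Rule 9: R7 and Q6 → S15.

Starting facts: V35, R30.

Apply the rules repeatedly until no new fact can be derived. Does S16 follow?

S16 would need Q6 and Q32 (Rule 6), but Q32 is never established.

No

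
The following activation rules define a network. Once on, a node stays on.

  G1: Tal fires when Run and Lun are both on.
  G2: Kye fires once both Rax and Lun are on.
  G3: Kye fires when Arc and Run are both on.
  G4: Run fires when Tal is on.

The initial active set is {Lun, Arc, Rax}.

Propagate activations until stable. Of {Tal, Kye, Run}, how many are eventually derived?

Rax and Lun are on, so Kye fires (G2).
Tal would need Run and Lun (G1), but Run never turns on.
Kye: reached.
Run would need Tal (G4), but Tal never turns on.
Reached: Kye — 1 of the 3.

1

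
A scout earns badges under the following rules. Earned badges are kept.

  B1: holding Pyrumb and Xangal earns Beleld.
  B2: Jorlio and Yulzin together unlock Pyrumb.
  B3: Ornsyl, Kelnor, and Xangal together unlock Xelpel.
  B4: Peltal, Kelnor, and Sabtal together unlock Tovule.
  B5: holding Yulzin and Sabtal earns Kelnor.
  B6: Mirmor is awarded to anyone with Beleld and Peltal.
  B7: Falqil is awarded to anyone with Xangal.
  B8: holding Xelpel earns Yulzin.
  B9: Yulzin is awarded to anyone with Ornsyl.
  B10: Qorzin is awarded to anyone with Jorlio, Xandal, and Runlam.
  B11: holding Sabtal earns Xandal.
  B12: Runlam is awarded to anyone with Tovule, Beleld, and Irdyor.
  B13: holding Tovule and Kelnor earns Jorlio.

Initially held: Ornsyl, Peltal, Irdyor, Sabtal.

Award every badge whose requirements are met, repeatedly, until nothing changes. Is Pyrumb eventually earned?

With Ornsyl, Yulzin is earned (B9).
With Yulzin and Sabtal, Kelnor is earned (B5).
With Peltal, Kelnor, and Sabtal, Tovule is earned (B4).
With Tovule and Kelnor, Jorlio is earned (B13).
With Jorlio and Yulzin, Pyrumb is earned (B2).

Yes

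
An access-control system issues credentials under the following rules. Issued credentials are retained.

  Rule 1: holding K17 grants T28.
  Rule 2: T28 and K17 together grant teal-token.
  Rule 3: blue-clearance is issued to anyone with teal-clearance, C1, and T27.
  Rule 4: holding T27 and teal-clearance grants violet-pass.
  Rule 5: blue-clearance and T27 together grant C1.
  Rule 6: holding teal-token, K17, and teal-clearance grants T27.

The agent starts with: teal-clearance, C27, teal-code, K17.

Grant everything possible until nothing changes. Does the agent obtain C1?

C1 would need blue-clearance and T27 (Rule 5), but blue-clearance is never granted.

No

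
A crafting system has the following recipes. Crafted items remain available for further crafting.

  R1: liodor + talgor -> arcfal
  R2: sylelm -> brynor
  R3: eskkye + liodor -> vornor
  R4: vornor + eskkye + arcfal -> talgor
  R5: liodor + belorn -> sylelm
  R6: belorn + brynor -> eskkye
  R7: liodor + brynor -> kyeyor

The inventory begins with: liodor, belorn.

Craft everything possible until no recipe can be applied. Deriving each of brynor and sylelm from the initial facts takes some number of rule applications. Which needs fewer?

sylelm: Using R5, liodor and belorn make sylelm. [1 rule application]
brynor: liodor + belorn -> sylelm (R5). Using R2, sylelm makes brynor. [2 rule applications]
sylelm needs fewer.

sylelm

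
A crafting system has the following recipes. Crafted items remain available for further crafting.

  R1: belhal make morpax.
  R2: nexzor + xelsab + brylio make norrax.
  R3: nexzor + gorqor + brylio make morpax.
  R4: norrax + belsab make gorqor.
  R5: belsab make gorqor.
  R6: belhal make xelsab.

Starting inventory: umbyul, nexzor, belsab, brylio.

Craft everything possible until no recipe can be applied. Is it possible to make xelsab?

xelsab would need belhal (R6), but belhal is never obtained.

No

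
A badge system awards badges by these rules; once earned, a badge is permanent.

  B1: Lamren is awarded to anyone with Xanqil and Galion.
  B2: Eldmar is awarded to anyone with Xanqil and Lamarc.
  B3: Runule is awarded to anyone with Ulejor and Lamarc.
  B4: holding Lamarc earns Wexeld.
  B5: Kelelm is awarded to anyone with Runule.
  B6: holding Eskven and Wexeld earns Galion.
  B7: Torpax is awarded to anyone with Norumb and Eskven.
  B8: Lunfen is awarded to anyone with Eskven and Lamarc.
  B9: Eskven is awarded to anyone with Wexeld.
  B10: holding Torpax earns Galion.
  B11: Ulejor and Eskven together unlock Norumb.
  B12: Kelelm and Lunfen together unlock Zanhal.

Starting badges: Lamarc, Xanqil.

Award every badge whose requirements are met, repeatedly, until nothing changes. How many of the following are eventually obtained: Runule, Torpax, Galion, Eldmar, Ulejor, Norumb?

2

With Xanqil and Lamarc, Eldmar is earned (B2).
With Lamarc, Wexeld is earned (B4).
With Wexeld, Eskven is earned (B9).
With Eskven and Wexeld, Galion is earned (B6).
Runule would need Ulejor and Lamarc (B3), but Ulejor is never earned.
Torpax would need Norumb and Eskven (B7), but Norumb is never earned.
Galion: reached.
Eldmar: reached.
No rule produces Ulejor, and it is not given.
Norumb would need Ulejor and Eskven (B11), but Ulejor is never earned.
Reached: Galion and Eldmar — 2 of the 6.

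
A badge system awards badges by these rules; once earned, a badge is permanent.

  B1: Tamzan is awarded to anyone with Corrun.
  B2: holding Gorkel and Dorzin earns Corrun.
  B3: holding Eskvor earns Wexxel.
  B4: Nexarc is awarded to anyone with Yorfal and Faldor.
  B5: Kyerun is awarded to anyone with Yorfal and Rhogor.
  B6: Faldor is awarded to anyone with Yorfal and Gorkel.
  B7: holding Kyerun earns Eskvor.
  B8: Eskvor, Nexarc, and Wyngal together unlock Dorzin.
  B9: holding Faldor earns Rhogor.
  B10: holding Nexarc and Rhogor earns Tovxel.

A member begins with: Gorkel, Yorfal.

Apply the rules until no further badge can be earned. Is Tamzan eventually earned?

Tamzan would need Corrun (B1), but Corrun is never earned.

No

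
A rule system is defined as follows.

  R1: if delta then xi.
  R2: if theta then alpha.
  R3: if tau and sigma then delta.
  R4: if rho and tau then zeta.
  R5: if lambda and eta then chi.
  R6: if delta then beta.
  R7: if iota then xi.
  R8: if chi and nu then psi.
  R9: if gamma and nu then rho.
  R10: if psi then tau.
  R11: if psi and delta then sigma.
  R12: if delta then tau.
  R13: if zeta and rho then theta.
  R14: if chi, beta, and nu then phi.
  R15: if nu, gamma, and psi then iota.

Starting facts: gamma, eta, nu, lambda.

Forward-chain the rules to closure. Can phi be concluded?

No

phi would need chi, beta, and nu (R14), but beta is never established.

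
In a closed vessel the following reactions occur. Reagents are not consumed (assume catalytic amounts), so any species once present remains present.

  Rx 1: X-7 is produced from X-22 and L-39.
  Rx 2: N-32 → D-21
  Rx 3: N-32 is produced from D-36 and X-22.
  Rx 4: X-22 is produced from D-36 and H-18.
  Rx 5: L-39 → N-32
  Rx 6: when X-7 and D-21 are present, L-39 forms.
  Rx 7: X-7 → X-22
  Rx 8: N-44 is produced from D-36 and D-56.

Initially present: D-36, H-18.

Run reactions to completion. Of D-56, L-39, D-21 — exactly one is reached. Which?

D-36 and H-18 present → X-22 forms (Rx 4).
D-36 and X-22 present → N-32 forms (Rx 3).
N-32 present → D-21 forms (Rx 2).
L-39 would need X-7 and D-21 (Rx 6), but X-7 never forms. No rule produces D-56, and it is not given.

D-21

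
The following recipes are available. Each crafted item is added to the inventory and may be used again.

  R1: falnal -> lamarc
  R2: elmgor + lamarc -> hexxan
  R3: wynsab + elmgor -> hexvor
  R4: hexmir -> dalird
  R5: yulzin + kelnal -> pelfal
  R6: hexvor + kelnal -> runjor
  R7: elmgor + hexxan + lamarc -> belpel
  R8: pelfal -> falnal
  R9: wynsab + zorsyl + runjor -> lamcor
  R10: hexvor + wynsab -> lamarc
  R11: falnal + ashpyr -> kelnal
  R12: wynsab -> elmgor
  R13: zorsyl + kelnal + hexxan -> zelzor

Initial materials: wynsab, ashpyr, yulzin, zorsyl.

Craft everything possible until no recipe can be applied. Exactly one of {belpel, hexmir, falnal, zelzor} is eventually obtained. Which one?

Using R12, wynsab makes elmgor.
wynsab + elmgor -> hexvor (R3).
hexvor + wynsab -> lamarc (R10).
elmgor + lamarc -> hexxan (R2).
elmgor + hexxan + lamarc -> belpel (R7).
falnal would need pelfal (R8), but pelfal is never obtained. zelzor would need zorsyl, kelnal, and hexxan (R13), but kelnal is never obtained. No rule produces hexmir, and it is not given.

belpel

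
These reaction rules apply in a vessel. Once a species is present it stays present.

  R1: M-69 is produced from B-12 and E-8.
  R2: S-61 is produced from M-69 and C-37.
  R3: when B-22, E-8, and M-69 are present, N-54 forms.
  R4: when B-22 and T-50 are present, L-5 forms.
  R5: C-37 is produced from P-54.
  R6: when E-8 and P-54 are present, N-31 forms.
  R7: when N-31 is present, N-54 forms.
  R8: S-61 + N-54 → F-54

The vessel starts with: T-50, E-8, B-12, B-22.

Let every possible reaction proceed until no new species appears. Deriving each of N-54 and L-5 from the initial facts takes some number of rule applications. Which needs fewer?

L-5

L-5: B-22 and T-50 present → L-5 forms (R4). [1 rule application]
N-54: B-12 and E-8 present → M-69 forms (R1). B-22, E-8, and M-69 present → N-54 forms (R3). [2 rule applications]
L-5 needs fewer.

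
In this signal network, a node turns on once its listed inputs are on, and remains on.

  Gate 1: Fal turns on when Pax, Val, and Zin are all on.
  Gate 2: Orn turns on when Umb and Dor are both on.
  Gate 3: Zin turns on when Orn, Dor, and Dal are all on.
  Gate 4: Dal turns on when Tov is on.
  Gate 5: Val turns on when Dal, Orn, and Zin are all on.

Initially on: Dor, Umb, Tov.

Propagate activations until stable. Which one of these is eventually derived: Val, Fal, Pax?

Val

Gate 4: Tov on → Dal on.
Umb and Dor are on, so Orn turns on (Gate 2).
Gate 3: Orn, Dor, and Dal on → Zin on.
Gate 5: Dal, Orn, and Zin on → Val on.
Fal would need Pax, Val, and Zin (Gate 1), but Pax never turns on. No rule produces Pax, and it is not given.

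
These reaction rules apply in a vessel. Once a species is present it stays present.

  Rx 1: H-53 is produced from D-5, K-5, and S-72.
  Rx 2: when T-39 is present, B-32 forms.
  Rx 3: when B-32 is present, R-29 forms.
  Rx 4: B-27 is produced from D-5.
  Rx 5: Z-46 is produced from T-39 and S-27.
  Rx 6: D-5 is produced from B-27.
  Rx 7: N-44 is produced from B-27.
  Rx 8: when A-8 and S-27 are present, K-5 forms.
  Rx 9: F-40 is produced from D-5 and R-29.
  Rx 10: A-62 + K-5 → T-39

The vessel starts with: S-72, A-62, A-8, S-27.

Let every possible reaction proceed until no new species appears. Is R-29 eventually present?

Yes

A-8 and S-27 present → K-5 forms (Rx 8).
A-62 and K-5 present → T-39 forms (Rx 10).
T-39 present → B-32 forms (Rx 2).
B-32 present → R-29 forms (Rx 3).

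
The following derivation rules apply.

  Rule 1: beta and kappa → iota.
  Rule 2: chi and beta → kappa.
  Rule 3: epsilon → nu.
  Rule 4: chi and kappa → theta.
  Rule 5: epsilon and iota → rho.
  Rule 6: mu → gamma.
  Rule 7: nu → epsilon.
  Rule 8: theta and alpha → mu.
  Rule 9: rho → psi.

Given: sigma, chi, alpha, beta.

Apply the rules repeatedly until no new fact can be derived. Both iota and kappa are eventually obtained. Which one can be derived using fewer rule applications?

kappa: chi and beta hold, so kappa follows (Rule 2). [1 rule application]
iota: From chi and beta, Rule 2 gives kappa. From beta and kappa, Rule 1 gives iota. [2 rule applications]
kappa needs fewer.

kappa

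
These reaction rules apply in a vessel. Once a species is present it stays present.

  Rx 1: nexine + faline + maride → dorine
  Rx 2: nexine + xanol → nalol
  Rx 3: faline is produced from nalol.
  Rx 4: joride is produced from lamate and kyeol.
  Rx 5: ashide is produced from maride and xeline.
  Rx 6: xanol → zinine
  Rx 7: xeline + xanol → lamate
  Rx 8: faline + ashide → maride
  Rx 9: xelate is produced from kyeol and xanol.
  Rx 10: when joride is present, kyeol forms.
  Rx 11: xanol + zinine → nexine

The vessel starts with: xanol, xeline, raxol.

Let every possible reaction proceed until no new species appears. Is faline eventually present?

xanol present → zinine forms (Rx 6).
xanol and zinine present → nexine forms (Rx 11).
nexine and xanol present → nalol forms (Rx 2).
nalol present → faline forms (Rx 3).

Yes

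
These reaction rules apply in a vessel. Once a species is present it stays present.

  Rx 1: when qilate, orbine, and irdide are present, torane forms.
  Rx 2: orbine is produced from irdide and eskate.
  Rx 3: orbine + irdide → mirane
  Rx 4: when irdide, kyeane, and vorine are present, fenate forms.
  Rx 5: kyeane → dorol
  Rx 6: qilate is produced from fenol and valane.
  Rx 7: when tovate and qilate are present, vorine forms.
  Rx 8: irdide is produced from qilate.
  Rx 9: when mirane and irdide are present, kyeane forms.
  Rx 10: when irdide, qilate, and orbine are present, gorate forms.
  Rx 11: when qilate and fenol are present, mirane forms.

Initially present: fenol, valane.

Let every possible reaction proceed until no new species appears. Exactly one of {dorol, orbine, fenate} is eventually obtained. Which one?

fenol and valane present → qilate forms (Rx 6).
qilate and fenol present → mirane forms (Rx 11).
qilate present → irdide forms (Rx 8).
mirane and irdide present → kyeane forms (Rx 9).
kyeane present → dorol forms (Rx 5).
fenate would need irdide, kyeane, and vorine (Rx 4), but vorine never forms. orbine would need irdide and eskate (Rx 2), but eskate never forms.

dorol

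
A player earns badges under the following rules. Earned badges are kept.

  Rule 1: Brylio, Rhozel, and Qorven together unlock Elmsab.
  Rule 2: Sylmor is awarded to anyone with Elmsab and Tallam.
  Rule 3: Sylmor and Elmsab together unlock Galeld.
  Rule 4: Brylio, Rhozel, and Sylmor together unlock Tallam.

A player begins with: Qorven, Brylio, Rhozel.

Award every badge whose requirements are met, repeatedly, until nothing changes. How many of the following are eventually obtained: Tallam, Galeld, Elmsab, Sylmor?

With Brylio, Rhozel, and Qorven, Elmsab is earned (Rule 1).
Tallam would need Brylio, Rhozel, and Sylmor (Rule 4), but Sylmor is never earned.
Galeld would need Sylmor and Elmsab (Rule 3), but Sylmor is never earned.
Elmsab: reached.
Sylmor would need Elmsab and Tallam (Rule 2), but Tallam is never earned.
Reached: Elmsab — 1 of the 4.

1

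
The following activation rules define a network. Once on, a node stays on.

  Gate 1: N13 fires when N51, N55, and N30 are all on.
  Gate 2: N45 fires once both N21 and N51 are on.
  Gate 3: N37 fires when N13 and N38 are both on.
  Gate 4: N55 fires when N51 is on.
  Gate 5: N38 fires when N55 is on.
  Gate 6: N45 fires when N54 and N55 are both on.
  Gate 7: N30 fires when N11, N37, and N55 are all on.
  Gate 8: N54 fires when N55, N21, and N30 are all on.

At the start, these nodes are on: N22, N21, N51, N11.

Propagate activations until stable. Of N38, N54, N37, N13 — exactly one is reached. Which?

N38

N51 is on, so N55 fires (Gate 4).
N55 is on, so N38 fires (Gate 5).
N13 would need N51, N55, and N30 (Gate 1), but N30 never turns on. N37 would need N13 and N38 (Gate 3), but N13 never turns on. N54 would need N55, N21, and N30 (Gate 8), but N30 never turns on.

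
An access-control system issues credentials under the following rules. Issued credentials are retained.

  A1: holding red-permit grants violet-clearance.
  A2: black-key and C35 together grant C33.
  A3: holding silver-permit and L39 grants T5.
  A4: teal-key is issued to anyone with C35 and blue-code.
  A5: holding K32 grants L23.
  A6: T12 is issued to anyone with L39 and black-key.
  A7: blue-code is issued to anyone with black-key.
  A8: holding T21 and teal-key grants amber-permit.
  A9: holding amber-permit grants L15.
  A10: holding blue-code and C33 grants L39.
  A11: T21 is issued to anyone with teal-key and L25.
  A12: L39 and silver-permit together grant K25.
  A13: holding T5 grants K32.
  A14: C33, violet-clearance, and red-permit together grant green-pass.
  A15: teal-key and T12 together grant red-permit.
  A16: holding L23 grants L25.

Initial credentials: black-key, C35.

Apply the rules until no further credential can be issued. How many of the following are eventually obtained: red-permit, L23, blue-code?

Holding black-key grants blue-code (A7).
Holding black-key and C35 grants C33 (A2).
Holding C35 and blue-code grants teal-key (A4).
Holding blue-code and C33 grants L39 (A10).
Holding L39 and black-key grants T12 (A6).
Holding teal-key and T12 grants red-permit (A15).
red-permit: reached.
L23 would need K32 (A5), but K32 is never granted.
blue-code: reached.
Reached: red-permit and blue-code — 2 of the 3.

2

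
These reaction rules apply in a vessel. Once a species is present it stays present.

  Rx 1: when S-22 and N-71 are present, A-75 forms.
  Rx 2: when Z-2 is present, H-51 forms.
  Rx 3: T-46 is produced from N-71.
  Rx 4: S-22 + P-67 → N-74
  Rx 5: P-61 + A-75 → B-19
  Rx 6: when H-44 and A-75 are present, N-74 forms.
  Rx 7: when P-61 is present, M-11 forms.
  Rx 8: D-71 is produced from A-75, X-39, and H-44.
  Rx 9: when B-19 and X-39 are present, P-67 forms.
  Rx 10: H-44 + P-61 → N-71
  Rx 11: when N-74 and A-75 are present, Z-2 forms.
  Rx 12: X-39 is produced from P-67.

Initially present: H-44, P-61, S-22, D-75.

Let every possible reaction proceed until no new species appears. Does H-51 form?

H-44 and P-61 present → N-71 forms (Rx 10).
S-22 and N-71 present → A-75 forms (Rx 1).
H-44 and A-75 present → N-74 forms (Rx 6).
N-74 and A-75 present → Z-2 forms (Rx 11).
Z-2 present → H-51 forms (Rx 2).

Yes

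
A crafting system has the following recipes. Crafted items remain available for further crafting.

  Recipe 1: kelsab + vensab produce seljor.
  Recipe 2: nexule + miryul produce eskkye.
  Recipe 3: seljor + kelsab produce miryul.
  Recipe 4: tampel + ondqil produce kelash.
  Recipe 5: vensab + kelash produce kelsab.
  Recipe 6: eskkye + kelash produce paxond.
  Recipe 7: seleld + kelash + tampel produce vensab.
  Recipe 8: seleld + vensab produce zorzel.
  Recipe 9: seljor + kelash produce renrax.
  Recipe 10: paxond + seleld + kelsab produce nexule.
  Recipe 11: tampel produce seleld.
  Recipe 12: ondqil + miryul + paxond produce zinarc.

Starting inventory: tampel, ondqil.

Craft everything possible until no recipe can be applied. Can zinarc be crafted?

No

zinarc would need ondqil, miryul, and paxond (Recipe 12), but paxond is never obtained.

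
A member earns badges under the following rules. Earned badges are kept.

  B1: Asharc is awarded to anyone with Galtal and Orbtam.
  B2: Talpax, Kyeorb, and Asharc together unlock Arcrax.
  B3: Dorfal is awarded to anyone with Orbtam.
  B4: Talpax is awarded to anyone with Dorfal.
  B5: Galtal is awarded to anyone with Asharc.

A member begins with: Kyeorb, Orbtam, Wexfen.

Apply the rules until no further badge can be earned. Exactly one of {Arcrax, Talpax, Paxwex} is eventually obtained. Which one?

With Orbtam, Dorfal is earned (B3).
With Dorfal, Talpax is earned (B4).
No rule produces Paxwex, and it is not given. Arcrax would need Talpax, Kyeorb, and Asharc (B2), but Asharc is never earned.

Talpax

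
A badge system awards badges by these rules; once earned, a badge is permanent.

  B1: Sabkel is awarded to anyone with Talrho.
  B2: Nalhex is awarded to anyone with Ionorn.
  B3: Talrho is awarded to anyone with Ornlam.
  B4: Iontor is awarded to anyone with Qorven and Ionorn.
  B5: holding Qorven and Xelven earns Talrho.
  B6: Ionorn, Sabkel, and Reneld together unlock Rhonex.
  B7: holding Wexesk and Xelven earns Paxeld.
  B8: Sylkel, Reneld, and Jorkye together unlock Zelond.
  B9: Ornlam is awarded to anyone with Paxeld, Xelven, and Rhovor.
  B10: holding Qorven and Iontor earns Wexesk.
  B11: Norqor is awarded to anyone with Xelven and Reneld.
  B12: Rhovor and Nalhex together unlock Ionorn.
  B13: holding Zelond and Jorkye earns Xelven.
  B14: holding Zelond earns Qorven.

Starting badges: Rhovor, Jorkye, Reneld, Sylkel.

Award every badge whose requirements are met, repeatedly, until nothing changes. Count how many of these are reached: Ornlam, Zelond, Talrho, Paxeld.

With Sylkel, Reneld, and Jorkye, Zelond is earned (B8).
With Zelond and Jorkye, Xelven is earned (B13).
With Zelond, Qorven is earned (B14).
With Qorven and Xelven, Talrho is earned (B5).
Ornlam would need Paxeld, Xelven, and Rhovor (B9), but Paxeld is never earned.
Zelond: reached.
Talrho: reached.
Paxeld would need Wexesk and Xelven (B7), but Wexesk is never earned.
Reached: Zelond and Talrho — 2 of the 4.

2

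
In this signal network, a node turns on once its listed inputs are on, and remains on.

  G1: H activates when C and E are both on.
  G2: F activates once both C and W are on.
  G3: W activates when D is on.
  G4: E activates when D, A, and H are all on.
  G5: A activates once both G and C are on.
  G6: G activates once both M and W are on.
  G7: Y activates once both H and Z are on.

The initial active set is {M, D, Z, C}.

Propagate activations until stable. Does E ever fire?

E would need D, A, and H (G4), but H never turns on.

No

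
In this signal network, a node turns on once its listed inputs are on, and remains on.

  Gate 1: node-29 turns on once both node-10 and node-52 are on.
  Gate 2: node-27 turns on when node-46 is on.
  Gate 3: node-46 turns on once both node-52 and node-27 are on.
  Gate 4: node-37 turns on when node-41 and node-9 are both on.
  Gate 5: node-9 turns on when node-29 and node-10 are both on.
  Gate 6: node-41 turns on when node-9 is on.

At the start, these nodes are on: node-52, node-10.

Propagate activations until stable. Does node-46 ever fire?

node-46 would need node-52 and node-27 (Gate 3), but node-27 never turns on.

No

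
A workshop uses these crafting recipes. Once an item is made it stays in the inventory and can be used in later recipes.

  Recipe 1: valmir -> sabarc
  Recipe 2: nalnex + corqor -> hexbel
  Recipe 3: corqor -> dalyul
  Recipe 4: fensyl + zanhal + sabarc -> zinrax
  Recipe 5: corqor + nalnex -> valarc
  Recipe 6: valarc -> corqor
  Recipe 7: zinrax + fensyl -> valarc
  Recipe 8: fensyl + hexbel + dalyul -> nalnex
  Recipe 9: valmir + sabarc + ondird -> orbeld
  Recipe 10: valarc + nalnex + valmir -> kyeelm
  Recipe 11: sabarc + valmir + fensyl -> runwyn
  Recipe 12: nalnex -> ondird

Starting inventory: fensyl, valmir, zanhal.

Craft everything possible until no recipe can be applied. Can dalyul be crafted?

Yes

Using Recipe 1, valmir makes sabarc.
Using Recipe 4, fensyl, zanhal, and sabarc make zinrax.
zinrax + fensyl -> valarc (Recipe 7).
valarc -> corqor (Recipe 6).
Using Recipe 3, corqor makes dalyul.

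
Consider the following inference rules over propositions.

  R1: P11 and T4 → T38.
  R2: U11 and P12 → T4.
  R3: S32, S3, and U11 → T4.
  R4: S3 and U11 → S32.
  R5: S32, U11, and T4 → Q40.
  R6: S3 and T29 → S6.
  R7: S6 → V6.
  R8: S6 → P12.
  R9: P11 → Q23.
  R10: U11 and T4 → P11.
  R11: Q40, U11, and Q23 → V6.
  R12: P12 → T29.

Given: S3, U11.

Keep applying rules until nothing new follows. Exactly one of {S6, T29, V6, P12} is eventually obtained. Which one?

From S3 and U11, R4 gives S32.
From S32, S3, and U11, R3 gives T4.
From S32, U11, and T4, R5 gives Q40.
U11 and T4 hold, so P11 follows (R10).
From P11, R9 gives Q23.
Q40, U11, and Q23 hold, so V6 follows (R11).
S6 would need S3 and T29 (R6), but T29 is never established. P12 would need S6 (R8), but S6 is never established. T29 would need P12 (R12), but P12 is never established.

V6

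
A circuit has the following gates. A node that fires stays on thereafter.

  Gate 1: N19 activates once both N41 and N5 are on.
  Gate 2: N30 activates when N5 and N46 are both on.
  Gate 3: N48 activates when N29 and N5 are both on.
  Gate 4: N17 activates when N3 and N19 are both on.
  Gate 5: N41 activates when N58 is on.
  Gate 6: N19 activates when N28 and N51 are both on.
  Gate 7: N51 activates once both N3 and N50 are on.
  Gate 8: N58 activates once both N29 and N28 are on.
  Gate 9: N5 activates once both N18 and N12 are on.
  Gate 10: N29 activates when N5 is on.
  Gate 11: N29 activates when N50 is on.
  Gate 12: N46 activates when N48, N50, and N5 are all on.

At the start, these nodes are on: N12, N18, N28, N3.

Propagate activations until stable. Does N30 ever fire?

No

N30 would need N5 and N46 (Gate 2), but N46 never turns on.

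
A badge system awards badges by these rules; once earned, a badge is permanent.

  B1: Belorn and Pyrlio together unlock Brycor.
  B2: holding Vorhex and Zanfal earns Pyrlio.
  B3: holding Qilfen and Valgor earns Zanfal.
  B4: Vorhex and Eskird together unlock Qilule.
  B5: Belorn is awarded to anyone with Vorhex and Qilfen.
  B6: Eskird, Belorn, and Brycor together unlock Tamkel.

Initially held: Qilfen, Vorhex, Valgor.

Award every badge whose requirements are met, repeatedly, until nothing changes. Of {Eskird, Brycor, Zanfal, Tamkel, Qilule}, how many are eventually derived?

With Qilfen and Valgor, Zanfal is earned (B3).
With Vorhex and Qilfen, Belorn is earned (B5).
With Vorhex and Zanfal, Pyrlio is earned (B2).
With Belorn and Pyrlio, Brycor is earned (B1).
No rule produces Eskird, and it is not given.
Brycor: reached.
Zanfal: reached.
Tamkel would need Eskird, Belorn, and Brycor (B6), but Eskird is never earned.
Qilule would need Vorhex and Eskird (B4), but Eskird is never earned.
Reached: Brycor and Zanfal — 2 of the 5.

2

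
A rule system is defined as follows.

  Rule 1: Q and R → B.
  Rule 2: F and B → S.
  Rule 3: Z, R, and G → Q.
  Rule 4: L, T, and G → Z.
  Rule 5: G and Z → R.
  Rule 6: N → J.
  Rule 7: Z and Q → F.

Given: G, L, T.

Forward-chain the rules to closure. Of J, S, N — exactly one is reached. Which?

From L, T, and G, Rule 4 gives Z.
From G and Z, Rule 5 gives R.
From Z, R, and G, Rule 3 gives Q.
From Q and R, Rule 1 gives B.
Z and Q hold, so F follows (Rule 7).
F and B hold, so S follows (Rule 2).
J would need N (Rule 6), but N is never established. No rule produces N, and it is not given.

S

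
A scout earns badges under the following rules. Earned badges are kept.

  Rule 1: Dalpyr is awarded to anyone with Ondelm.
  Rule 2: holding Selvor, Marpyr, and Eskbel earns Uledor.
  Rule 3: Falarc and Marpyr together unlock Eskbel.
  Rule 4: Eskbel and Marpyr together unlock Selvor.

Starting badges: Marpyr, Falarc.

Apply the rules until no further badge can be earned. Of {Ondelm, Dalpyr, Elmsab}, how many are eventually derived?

No rule produces Ondelm, and it is not given.
Dalpyr would need Ondelm (Rule 1), but Ondelm is never earned.
No rule produces Elmsab, and it is not given.
None of the 3 are reached.

0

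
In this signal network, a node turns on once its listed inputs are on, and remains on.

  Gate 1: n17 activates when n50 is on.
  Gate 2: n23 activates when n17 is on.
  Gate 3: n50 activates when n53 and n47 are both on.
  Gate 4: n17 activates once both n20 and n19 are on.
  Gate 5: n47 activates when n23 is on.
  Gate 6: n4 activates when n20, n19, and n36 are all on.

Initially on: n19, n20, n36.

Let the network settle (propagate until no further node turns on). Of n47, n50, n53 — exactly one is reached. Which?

n47

Gate 4: n20 and n19 on → n17 on.
n17 is on, so n23 activates (Gate 2).
Gate 5: n23 on → n47 on.
No rule produces n53, and it is not given. n50 would need n53 and n47 (Gate 3), but n53 never turns on.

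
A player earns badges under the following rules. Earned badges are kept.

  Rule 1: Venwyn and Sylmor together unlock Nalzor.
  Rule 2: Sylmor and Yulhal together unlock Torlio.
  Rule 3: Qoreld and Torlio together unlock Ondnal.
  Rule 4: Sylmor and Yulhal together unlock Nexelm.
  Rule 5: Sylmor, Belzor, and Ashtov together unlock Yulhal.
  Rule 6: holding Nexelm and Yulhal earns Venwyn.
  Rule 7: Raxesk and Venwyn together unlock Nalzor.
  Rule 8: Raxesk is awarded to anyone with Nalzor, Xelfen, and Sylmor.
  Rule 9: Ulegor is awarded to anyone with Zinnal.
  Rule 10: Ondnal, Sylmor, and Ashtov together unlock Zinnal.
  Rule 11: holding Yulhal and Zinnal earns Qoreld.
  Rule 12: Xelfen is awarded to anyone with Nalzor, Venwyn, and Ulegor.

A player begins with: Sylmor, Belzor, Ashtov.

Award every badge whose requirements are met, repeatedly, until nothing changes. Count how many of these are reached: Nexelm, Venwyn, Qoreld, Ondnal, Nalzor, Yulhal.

4

With Sylmor, Belzor, and Ashtov, Yulhal is earned (Rule 5).
With Sylmor and Yulhal, Nexelm is earned (Rule 4).
With Nexelm and Yulhal, Venwyn is earned (Rule 6).
With Venwyn and Sylmor, Nalzor is earned (Rule 1).
Nexelm: reached.
Venwyn: reached.
Qoreld would need Yulhal and Zinnal (Rule 11), but Zinnal is never earned.
Ondnal would need Qoreld and Torlio (Rule 3), but Qoreld is never earned.
Nalzor: reached.
Yulhal: reached.
Reached: Nexelm, Venwyn, Nalzor, and Yulhal — 4 of the 6.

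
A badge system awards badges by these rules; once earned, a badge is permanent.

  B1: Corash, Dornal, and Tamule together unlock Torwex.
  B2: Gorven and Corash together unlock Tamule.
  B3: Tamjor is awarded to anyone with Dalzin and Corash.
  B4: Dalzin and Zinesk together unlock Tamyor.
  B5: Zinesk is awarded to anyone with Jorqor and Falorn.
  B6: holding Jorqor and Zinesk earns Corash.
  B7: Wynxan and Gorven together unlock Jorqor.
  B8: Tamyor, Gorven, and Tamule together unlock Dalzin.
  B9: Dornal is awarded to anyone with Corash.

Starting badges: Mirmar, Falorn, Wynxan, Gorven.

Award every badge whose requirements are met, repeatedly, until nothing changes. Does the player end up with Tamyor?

No

Tamyor would need Dalzin and Zinesk (B4), but Dalzin is never earned.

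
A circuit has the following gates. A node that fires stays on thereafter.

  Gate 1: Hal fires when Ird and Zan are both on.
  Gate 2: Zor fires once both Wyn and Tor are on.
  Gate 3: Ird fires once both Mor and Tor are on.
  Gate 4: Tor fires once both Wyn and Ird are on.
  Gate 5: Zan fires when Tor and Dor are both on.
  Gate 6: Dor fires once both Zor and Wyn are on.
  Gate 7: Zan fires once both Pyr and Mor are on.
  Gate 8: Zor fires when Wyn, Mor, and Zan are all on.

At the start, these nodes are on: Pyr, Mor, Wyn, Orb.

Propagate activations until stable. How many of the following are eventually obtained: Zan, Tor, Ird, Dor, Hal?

2

Gate 7: Pyr and Mor on → Zan on.
Wyn, Mor, and Zan are on, so Zor fires (Gate 8).
Gate 6: Zor and Wyn on → Dor on.
Zan: reached.
Tor would need Wyn and Ird (Gate 4), but Ird never turns on.
Ird would need Mor and Tor (Gate 3), but Tor never turns on.
Dor: reached.
Hal would need Ird and Zan (Gate 1), but Ird never turns on.
Reached: Zan and Dor — 2 of the 5.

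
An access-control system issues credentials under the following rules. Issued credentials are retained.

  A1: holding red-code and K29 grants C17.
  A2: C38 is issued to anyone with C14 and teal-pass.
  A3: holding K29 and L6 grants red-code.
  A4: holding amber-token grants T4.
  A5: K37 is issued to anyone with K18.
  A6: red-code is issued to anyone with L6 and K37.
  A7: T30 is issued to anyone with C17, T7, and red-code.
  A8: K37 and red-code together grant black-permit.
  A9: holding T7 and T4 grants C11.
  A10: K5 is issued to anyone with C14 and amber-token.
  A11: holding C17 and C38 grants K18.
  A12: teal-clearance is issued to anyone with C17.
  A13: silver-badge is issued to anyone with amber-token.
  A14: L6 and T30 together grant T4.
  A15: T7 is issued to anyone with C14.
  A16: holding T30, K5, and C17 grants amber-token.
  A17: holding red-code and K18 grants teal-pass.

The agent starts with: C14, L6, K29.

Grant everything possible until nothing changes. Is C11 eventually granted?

Holding C14 grants T7 (A15).
Holding K29 and L6 grants red-code (A3).
Holding red-code and K29 grants C17 (A1).
Holding C17, T7, and red-code grants T30 (A7).
Holding L6 and T30 grants T4 (A14).
Holding T7 and T4 grants C11 (A9).

Yes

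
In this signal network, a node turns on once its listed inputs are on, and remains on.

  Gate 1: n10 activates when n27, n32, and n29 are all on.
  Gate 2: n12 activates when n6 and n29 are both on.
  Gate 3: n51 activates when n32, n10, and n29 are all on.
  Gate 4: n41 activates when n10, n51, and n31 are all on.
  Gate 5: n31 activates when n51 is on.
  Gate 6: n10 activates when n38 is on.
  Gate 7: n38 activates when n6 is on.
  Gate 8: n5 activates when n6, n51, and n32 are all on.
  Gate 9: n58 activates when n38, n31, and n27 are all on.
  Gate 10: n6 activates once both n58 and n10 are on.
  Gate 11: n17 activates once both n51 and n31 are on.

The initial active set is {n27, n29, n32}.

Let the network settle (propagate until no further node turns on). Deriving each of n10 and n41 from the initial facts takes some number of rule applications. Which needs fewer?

n10: n27, n32, and n29 are on, so n10 activates (Gate 1). [1 rule application]
n41: n27, n32, and n29 are on, so n10 activates (Gate 1). Gate 3: n32, n10, and n29 on → n51 on. Gate 5: n51 on → n31 on. n10, n51, and n31 are on, so n41 activates (Gate 4). [4 rule applications]
n10 needs fewer.

n10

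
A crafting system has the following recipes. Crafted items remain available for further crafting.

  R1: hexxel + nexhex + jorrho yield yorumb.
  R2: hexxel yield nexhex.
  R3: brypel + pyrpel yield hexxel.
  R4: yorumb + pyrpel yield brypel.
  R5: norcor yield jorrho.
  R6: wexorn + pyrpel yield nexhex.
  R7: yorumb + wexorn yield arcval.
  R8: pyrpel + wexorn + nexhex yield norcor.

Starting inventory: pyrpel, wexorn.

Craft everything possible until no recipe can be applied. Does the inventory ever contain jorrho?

Yes

Using R6, wexorn and pyrpel make nexhex.
Using R8, pyrpel, wexorn, and nexhex make norcor.
Using R5, norcor makes jorrho.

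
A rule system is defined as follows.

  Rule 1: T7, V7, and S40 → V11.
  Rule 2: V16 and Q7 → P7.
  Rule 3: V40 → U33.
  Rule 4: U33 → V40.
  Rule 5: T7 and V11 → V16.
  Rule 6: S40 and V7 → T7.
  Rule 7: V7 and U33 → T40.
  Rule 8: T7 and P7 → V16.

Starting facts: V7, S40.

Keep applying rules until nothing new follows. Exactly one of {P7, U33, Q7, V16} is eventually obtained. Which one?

S40 and V7 hold, so T7 follows (Rule 6).
From T7, V7, and S40, Rule 1 gives V11.
T7 and V11 hold, so V16 follows (Rule 5).
No rule produces Q7, and it is not given. U33 would need V40 (Rule 3), but V40 is never established. P7 would need V16 and Q7 (Rule 2), but Q7 is never established.

V16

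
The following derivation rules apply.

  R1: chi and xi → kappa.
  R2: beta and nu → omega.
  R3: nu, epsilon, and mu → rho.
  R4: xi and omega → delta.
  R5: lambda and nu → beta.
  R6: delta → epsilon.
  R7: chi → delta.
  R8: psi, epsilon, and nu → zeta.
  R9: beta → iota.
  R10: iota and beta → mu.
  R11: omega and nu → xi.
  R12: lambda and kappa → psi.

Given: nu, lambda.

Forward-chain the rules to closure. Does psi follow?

No

psi would need lambda and kappa (R12), but kappa is never established.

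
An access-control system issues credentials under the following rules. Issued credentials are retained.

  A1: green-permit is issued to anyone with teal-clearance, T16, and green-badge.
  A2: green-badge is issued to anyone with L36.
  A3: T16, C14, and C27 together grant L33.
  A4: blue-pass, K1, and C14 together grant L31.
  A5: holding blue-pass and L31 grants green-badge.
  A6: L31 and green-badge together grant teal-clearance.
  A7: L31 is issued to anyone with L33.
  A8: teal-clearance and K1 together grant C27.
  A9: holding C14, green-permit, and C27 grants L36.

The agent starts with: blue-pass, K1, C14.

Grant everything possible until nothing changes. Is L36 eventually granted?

No

L36 would need C14, green-permit, and C27 (A9), but green-permit is never granted.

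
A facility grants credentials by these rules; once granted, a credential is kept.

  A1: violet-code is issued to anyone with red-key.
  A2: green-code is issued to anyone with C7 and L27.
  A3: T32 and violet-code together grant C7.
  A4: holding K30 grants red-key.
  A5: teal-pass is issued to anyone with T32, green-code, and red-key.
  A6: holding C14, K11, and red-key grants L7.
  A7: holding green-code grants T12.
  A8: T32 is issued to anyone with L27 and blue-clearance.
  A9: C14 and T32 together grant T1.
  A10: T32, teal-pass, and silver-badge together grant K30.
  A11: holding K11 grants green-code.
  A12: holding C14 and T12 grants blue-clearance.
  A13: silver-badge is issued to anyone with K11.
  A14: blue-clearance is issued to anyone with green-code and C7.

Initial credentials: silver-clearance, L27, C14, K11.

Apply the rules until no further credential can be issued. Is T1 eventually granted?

Holding K11 grants green-code (A11).
Holding green-code grants T12 (A7).
Holding C14 and T12 grants blue-clearance (A12).
Holding L27 and blue-clearance grants T32 (A8).
Holding C14 and T32 grants T1 (A9).

Yes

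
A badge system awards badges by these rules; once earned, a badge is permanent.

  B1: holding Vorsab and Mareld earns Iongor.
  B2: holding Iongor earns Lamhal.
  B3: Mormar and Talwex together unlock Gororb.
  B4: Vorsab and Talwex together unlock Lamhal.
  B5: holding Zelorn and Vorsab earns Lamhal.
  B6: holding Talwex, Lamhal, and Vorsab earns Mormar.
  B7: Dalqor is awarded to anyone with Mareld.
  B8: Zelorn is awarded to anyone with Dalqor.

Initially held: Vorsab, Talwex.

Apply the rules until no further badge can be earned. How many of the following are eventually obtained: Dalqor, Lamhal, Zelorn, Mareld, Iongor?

1

With Vorsab and Talwex, Lamhal is earned (B4).
Dalqor would need Mareld (B7), but Mareld is never earned.
Lamhal: reached.
Zelorn would need Dalqor (B8), but Dalqor is never earned.
No rule produces Mareld, and it is not given.
Iongor would need Vorsab and Mareld (B1), but Mareld is never earned.
Reached: Lamhal — 1 of the 5.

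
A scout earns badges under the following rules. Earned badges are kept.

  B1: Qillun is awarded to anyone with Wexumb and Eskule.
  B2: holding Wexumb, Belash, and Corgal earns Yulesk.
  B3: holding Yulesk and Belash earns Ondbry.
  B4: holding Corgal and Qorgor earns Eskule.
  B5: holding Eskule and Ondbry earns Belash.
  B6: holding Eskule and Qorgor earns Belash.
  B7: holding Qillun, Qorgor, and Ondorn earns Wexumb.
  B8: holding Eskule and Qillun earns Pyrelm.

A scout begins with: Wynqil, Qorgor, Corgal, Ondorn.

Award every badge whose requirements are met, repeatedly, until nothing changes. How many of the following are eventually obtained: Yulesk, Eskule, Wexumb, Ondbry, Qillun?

1

With Corgal and Qorgor, Eskule is earned (B4).
Yulesk would need Wexumb, Belash, and Corgal (B2), but Wexumb is never earned.
Eskule: reached.
Wexumb would need Qillun, Qorgor, and Ondorn (B7), but Qillun is never earned.
Ondbry would need Yulesk and Belash (B3), but Yulesk is never earned.
Qillun would need Wexumb and Eskule (B1), but Wexumb is never earned.
Reached: Eskule — 1 of the 5.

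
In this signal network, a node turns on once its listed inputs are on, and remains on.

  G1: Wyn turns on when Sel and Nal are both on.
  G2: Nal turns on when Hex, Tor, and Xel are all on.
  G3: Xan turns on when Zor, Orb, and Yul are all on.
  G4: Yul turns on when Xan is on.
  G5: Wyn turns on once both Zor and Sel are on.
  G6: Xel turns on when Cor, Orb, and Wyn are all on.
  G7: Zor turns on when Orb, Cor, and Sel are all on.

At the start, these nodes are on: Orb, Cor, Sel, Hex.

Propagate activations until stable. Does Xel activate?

Yes

Orb, Cor, and Sel are on, so Zor turns on (G7).
G5: Zor and Sel on → Wyn on.
Cor, Orb, and Wyn are on, so Xel turns on (G6).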